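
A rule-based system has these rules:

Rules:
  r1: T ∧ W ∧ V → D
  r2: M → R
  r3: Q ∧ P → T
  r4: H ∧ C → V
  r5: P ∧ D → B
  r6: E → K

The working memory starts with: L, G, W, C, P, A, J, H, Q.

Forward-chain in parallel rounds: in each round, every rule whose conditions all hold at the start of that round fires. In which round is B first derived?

3

Round 1 — r3, r4, derive T, V.
Round 2 — r1, derive D.
Round 3 — r5, derive B.
B first appears in round 3.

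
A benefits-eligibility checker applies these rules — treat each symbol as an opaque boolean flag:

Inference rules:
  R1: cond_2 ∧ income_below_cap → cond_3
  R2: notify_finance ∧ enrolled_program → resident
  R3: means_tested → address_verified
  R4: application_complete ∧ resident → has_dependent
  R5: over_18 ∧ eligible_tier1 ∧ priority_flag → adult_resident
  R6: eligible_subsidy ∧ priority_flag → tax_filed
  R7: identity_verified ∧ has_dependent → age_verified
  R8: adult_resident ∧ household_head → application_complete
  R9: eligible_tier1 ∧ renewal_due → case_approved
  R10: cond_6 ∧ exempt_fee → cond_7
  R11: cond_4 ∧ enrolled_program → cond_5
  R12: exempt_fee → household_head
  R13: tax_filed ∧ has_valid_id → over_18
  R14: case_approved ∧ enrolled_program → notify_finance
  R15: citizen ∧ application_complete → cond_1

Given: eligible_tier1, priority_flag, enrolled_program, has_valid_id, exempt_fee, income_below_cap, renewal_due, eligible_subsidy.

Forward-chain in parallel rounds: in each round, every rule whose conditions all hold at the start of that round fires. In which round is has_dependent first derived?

Round 1 — R6, R9, R12, derive tax_filed, case_approved, household_head.
Round 2 — R13, R14, derive over_18, notify_finance.
Round 3 — R2, R5, derive resident, adult_resident.
Round 4 — R8, derive application_complete.
Round 5 — R4, derive has_dependent.
has_dependent first appears in round 5.

5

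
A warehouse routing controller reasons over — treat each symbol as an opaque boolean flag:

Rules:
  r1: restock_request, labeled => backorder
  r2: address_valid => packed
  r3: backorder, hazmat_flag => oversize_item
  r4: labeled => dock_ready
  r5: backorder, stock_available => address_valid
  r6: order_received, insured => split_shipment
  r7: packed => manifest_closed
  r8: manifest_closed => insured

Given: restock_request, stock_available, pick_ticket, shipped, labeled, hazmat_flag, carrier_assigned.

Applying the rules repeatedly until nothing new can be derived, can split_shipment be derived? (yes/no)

no

Round 1: r1 [restock_request, labeled => backorder]; r4 [labeled => dock_ready]. New: backorder, dock_ready.
Round 2: r3 [backorder, hazmat_flag => oversize_item]; r5 [backorder, stock_available => address_valid]. New: oversize_item, address_valid.
Round 3: r2 [address_valid => packed]. New: packed.
Round 4: r7 [packed => manifest_closed]. New: manifest_closed.
Round 5: r8 [manifest_closed => insured]. New: insured.
Fixed point reached. split_shipment is concluded only by r6; r6 needs order_received (never derived).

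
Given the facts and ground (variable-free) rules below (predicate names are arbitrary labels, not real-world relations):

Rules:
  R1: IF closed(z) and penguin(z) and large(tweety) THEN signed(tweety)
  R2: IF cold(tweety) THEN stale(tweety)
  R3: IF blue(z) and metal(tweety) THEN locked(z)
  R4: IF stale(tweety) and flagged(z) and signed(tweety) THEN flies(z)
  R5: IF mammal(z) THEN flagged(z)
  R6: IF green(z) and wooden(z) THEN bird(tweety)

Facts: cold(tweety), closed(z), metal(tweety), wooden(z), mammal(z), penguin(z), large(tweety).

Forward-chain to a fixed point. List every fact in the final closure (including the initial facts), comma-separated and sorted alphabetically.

[1] R1 [IF closed(z) and penguin(z) and large(tweety) THEN signed(tweety)]; R2 [IF cold(tweety) THEN stale(tweety)]; R5 [IF mammal(z) THEN flagged(z)]. ⇒ new: signed(tweety), stale(tweety), flagged(z).
[2] R4 [IF stale(tweety) and flagged(z) and signed(tweety) THEN flies(z)]. ⇒ new: flies(z).

closed(z), cold(tweety), flagged(z), flies(z), large(tweety), mammal(z), metal(tweety), penguin(z), signed(tweety), stale(tweety), wooden(z)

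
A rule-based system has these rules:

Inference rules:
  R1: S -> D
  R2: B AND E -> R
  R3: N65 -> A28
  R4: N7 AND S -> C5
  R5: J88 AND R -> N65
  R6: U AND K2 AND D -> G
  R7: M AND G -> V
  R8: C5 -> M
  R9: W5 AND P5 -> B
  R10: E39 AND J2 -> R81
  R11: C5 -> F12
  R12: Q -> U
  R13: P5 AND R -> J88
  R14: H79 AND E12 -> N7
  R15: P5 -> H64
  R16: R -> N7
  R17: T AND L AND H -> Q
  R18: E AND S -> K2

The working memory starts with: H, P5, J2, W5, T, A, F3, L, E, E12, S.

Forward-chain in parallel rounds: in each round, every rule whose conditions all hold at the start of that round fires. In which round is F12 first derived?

5

Round 1: R1 [S -> D]; R9 [W5 AND P5 -> B]; R15 [P5 -> H64]; R17 [T AND L AND H -> Q]; R18 [E AND S -> K2]. Adds D, B, H64, Q, K2.
Round 2: R2 [B AND E -> R]; R12 [Q -> U]. Adds R, U.
Round 3: R6 [U AND K2 AND D -> G]; R13 [P5 AND R -> J88]; R16 [R -> N7]. Adds G, J88, N7.
Round 4: R4 [N7 AND S -> C5]; R5 [J88 AND R -> N65]. Adds C5, N65.
Round 5: R3 [N65 -> A28]; R8 [C5 -> M]; R11 [C5 -> F12]. Adds A28, M, F12.
F12 first appears in round 5.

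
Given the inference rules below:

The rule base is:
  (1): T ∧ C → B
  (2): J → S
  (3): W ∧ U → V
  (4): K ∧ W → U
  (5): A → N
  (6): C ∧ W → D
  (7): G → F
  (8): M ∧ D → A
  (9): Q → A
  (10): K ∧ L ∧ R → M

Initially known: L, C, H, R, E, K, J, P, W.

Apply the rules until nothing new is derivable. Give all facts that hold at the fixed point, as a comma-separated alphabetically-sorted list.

A, C, D, E, H, J, K, L, M, N, P, R, S, U, V, W

[1] (2) [J → S]; (4) [K ∧ W → U]; (6) [C ∧ W → D]; (10) [K ∧ L ∧ R → M]. ⇒ new: S, U, D, M.
[2] (3) [W ∧ U → V]; (8) [M ∧ D → A]. ⇒ new: V, A.
[3] (5) [A → N]. ⇒ new: N.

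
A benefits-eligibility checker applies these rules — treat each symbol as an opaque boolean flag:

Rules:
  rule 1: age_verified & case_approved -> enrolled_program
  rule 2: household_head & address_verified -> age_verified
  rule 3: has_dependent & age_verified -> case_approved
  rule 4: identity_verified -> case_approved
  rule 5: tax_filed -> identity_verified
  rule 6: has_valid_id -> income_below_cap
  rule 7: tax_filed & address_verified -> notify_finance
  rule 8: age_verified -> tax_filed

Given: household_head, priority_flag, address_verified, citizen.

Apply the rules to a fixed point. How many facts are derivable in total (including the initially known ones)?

Round 1: rule 2 [household_head & address_verified -> age_verified]. New: age_verified.
Round 2: rule 8 [age_verified -> tax_filed]. New: tax_filed.
Round 3: rule 5 [tax_filed -> identity_verified]; rule 7 [tax_filed & address_verified -> notify_finance]. New: identity_verified, notify_finance.
Round 4: rule 4 [identity_verified -> case_approved]. New: case_approved.
Round 5: rule 1 [age_verified & case_approved -> enrolled_program]. New: enrolled_program.
Closure: {address_verified, age_verified, case_approved, citizen, enrolled_program, household_head, identity_verified, notify_finance, priority_flag, tax_filed} — 10 facts.

10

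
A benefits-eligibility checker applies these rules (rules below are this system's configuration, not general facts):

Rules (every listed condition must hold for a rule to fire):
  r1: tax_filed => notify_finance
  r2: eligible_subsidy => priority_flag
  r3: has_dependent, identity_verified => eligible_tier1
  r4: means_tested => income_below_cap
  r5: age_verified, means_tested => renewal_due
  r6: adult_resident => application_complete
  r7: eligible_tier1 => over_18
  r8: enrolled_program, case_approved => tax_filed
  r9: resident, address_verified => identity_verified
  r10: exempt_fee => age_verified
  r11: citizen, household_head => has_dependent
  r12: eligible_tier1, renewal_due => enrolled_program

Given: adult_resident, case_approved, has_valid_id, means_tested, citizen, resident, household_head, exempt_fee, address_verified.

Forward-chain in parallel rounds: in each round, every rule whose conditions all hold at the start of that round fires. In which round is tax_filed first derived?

Round 1 fires r4, r6, r9, r10, r11, giving income_below_cap, application_complete, identity_verified, age_verified, has_dependent.
Round 2 fires r3, r5, giving eligible_tier1, renewal_due.
Round 3 fires r7, r12, giving over_18, enrolled_program.
Round 4 fires r8, giving tax_filed.
tax_filed first appears in round 4.

4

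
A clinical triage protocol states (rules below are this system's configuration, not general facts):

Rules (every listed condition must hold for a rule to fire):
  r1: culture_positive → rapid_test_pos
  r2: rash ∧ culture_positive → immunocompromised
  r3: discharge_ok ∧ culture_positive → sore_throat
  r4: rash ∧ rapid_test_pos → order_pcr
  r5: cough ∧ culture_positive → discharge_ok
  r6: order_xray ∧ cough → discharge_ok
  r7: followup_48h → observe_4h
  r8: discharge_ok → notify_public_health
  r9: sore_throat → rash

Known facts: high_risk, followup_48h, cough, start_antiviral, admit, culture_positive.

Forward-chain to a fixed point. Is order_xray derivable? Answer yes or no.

no

[1] r1 [culture_positive → rapid_test_pos]; r5 [cough ∧ culture_positive → discharge_ok]; r7 [followup_48h → observe_4h]. ⇒ new: rapid_test_pos, discharge_ok, observe_4h.
[2] r3 [discharge_ok ∧ culture_positive → sore_throat]; r8 [discharge_ok → notify_public_health]. ⇒ new: sore_throat, notify_public_health.
[3] r9 [sore_throat → rash]. ⇒ new: rash.
[4] r2 [rash ∧ culture_positive → immunocompromised]; r4 [rash ∧ rapid_test_pos → order_pcr]. ⇒ new: immunocompromised, order_pcr.
Fixed point reached. No rule has order_xray as a consequent, and it is not given.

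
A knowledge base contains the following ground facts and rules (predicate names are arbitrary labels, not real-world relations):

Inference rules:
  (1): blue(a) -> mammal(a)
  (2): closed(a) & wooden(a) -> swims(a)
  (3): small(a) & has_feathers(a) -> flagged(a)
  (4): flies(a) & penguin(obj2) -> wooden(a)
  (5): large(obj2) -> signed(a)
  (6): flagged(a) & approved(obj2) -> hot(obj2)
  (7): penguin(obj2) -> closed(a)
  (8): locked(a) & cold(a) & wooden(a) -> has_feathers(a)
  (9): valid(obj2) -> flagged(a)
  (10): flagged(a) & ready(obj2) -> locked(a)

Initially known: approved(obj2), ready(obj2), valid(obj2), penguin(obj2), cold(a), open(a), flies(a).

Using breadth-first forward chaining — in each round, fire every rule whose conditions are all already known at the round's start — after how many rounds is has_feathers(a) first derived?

3

Round 1: (4) [flies(a) & penguin(obj2) -> wooden(a)]; (7) [penguin(obj2) -> closed(a)]; (9) [valid(obj2) -> flagged(a)]. New: wooden(a), closed(a), flagged(a).
Round 2: (2) [closed(a) & wooden(a) -> swims(a)]; (6) [flagged(a) & approved(obj2) -> hot(obj2)]; (10) [flagged(a) & ready(obj2) -> locked(a)]. New: swims(a), hot(obj2), locked(a).
Round 3: (8) [locked(a) & cold(a) & wooden(a) -> has_feathers(a)]. New: has_feathers(a).
has_feathers(a) first appears in round 3.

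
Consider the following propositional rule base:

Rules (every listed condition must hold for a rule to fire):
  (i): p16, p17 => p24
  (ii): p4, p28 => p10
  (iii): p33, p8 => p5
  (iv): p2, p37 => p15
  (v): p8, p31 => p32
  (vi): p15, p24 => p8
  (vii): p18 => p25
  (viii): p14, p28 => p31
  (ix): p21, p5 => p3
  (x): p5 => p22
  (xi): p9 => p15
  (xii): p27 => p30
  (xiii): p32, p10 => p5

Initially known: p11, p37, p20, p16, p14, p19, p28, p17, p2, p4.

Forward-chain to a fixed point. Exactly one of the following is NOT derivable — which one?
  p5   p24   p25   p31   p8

[1] (i) [p16, p17 => p24]; (ii) [p4, p28 => p10]; (iv) [p2, p37 => p15]; (viii) [p14, p28 => p31]. ⇒ new: p24, p10, p15, p31.
[2] (vi) [p15, p24 => p8]. ⇒ new: p8.
[3] (v) [p8, p31 => p32]. ⇒ new: p32.
[4] (xiii) [p32, p10 => p5]. ⇒ new: p5.
[5] (x) [p5 => p22]. ⇒ new: p22.
Derived: p24 (round 1), p8 (round 2), p5 (round 4), p31 (round 1). p25 never appears in any round.

p25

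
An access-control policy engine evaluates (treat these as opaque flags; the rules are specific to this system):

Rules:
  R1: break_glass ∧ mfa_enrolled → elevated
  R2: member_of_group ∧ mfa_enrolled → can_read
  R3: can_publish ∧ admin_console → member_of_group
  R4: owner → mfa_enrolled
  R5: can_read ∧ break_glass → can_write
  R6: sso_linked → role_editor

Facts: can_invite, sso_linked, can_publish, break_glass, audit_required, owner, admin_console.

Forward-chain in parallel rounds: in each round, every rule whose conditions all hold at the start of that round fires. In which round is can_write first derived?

Round 1 fires R3, R4, R6, giving member_of_group, mfa_enrolled, role_editor.
Round 2 fires R1, R2, giving elevated, can_read.
Round 3 fires R5, giving can_write.
can_write first appears in round 3.

3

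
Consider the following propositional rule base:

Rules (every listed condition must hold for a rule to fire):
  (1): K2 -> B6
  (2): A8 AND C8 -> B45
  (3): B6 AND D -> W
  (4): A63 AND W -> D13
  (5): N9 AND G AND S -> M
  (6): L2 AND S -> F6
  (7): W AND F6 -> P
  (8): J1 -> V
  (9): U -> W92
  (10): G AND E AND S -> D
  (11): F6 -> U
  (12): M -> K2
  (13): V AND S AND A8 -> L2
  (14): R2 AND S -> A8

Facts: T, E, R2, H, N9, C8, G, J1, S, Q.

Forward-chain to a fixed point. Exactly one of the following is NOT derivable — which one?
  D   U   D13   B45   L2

D13

Round 1: (5) [N9 AND G AND S -> M]; (8) [J1 -> V]; (10) [G AND E AND S -> D]; (14) [R2 AND S -> A8]. Adds M, V, D, A8.
Round 2: (2) [A8 AND C8 -> B45]; (12) [M -> K2]; (13) [V AND S AND A8 -> L2]. Adds B45, K2, L2.
Round 3: (1) [K2 -> B6]; (6) [L2 AND S -> F6]. Adds B6, F6.
Round 4: (3) [B6 AND D -> W]; (11) [F6 -> U]. Adds W, U.
Round 5: (7) [W AND F6 -> P]; (9) [U -> W92]. Adds P, W92.
Derived: L2 (round 2), B45 (round 2), U (round 4), D (round 1). D13 never appears in any round.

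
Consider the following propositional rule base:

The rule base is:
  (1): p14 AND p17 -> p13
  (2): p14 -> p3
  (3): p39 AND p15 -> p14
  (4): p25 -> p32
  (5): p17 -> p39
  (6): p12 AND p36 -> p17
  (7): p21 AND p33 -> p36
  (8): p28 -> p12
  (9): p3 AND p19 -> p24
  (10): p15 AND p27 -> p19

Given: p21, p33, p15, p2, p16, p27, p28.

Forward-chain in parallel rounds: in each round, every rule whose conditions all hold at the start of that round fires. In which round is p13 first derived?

Round 1 — (7), (8), (10), derive p36, p12, p19.
Round 2 — (6), derive p17.
Round 3 — (5), derive p39.
Round 4 — (3), derive p14.
Round 5 — (1), (2), derive p13, p3.
p13 first appears in round 5.

5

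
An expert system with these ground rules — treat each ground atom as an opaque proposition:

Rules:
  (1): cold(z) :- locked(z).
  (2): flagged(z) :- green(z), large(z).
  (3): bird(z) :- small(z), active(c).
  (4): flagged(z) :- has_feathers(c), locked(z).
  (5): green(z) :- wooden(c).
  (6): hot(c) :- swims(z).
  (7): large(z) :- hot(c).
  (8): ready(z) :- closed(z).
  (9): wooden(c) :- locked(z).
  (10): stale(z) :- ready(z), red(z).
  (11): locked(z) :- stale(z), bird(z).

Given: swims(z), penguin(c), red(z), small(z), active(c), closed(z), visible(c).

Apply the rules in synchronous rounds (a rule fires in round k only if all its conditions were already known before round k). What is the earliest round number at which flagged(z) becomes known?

[1] (3) [bird(z) :- small(z), active(c).]; (6) [hot(c) :- swims(z).]; (8) [ready(z) :- closed(z).]. ⇒ new: bird(z), hot(c), ready(z).
[2] (7) [large(z) :- hot(c).]; (10) [stale(z) :- ready(z), red(z).]. ⇒ new: large(z), stale(z).
[3] (11) [locked(z) :- stale(z), bird(z).]. ⇒ new: locked(z).
[4] (1) [cold(z) :- locked(z).]; (9) [wooden(c) :- locked(z).]. ⇒ new: cold(z), wooden(c).
[5] (5) [green(z) :- wooden(c).]. ⇒ new: green(z).
[6] (2) [flagged(z) :- green(z), large(z).]. ⇒ new: flagged(z).
flagged(z) first appears in round 6.

6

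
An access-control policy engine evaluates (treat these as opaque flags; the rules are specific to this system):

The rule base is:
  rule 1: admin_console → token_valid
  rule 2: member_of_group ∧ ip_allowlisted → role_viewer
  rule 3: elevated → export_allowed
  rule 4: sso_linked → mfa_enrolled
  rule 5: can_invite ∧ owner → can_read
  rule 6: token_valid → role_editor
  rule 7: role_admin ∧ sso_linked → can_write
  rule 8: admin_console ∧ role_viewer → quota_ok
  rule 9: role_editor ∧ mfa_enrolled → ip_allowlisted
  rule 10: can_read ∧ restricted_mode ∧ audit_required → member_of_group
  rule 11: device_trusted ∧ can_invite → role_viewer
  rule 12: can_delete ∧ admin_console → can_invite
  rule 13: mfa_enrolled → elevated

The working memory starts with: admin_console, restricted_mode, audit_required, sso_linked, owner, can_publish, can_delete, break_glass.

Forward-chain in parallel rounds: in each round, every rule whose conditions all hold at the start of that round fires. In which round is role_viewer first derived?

Round 1: rule 1 [admin_console → token_valid]; rule 4 [sso_linked → mfa_enrolled]; rule 12 [can_delete ∧ admin_console → can_invite]. Adds token_valid, mfa_enrolled, can_invite.
Round 2: rule 5 [can_invite ∧ owner → can_read]; rule 6 [token_valid → role_editor]; rule 13 [mfa_enrolled → elevated]. Adds can_read, role_editor, elevated.
Round 3: rule 3 [elevated → export_allowed]; rule 9 [role_editor ∧ mfa_enrolled → ip_allowlisted]; rule 10 [can_read ∧ restricted_mode ∧ audit_required → member_of_group]. Adds export_allowed, ip_allowlisted, member_of_group.
Round 4: rule 2 [member_of_group ∧ ip_allowlisted → role_viewer]. Adds role_viewer.
role_viewer first appears in round 4.

4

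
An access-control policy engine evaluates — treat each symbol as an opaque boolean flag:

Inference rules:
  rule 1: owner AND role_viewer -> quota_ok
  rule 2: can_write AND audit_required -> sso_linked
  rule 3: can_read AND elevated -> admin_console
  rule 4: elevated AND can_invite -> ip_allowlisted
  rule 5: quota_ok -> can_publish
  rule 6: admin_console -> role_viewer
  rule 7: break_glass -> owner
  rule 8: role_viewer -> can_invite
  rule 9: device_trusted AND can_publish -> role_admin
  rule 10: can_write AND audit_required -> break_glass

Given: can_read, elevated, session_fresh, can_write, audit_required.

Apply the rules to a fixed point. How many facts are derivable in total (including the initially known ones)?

14

Round 1: rule 2 [can_write AND audit_required -> sso_linked]; rule 3 [can_read AND elevated -> admin_console]; rule 10 [can_write AND audit_required -> break_glass]. New: sso_linked, admin_console, break_glass.
Round 2: rule 6 [admin_console -> role_viewer]; rule 7 [break_glass -> owner]. New: role_viewer, owner.
Round 3: rule 1 [owner AND role_viewer -> quota_ok]; rule 8 [role_viewer -> can_invite]. New: quota_ok, can_invite.
Round 4: rule 4 [elevated AND can_invite -> ip_allowlisted]; rule 5 [quota_ok -> can_publish]. New: ip_allowlisted, can_publish.
Closure: {admin_console, audit_required, break_glass, can_invite, can_publish, can_read, can_write, elevated, ip_allowlisted, owner, quota_ok, role_viewer, session_fresh, sso_linked} — 14 facts.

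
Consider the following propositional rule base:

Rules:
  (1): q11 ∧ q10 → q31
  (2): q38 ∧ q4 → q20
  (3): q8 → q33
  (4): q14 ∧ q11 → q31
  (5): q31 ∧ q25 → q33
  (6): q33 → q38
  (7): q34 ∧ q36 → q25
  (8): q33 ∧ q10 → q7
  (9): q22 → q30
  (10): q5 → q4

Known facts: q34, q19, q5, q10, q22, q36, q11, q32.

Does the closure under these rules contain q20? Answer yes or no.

Round 1: (1) [q11 ∧ q10 → q31]; (7) [q34 ∧ q36 → q25]; (9) [q22 → q30]; (10) [q5 → q4]. New: q31, q25, q30, q4.
Round 2: (5) [q31 ∧ q25 → q33]. New: q33.
Round 3: (6) [q33 → q38]; (8) [q33 ∧ q10 → q7]. New: q38, q7.
Round 4: (2) [q38 ∧ q4 → q20]. New: q20.
q20 appears in round 4, so it is derivable.

yes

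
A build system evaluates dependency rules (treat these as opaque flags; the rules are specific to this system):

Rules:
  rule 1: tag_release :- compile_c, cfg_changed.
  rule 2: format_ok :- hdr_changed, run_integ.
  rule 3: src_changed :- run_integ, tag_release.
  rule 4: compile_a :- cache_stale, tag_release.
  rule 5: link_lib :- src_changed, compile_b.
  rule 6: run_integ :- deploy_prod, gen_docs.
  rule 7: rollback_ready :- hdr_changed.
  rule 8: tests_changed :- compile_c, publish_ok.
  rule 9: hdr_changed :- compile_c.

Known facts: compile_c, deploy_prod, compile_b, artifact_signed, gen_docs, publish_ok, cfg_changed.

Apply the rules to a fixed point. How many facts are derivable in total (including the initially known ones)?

Round 1 fires rule 1, rule 6, rule 8, rule 9, giving tag_release, run_integ, tests_changed, hdr_changed.
Round 2 fires rule 2, rule 3, rule 7, giving format_ok, src_changed, rollback_ready.
Round 3 fires rule 5, giving link_lib.
Closure: {artifact_signed, cfg_changed, compile_b, compile_c, deploy_prod, format_ok, gen_docs, hdr_changed, link_lib, publish_ok, rollback_ready, run_integ, src_changed, tag_release, tests_changed} — 15 facts.

15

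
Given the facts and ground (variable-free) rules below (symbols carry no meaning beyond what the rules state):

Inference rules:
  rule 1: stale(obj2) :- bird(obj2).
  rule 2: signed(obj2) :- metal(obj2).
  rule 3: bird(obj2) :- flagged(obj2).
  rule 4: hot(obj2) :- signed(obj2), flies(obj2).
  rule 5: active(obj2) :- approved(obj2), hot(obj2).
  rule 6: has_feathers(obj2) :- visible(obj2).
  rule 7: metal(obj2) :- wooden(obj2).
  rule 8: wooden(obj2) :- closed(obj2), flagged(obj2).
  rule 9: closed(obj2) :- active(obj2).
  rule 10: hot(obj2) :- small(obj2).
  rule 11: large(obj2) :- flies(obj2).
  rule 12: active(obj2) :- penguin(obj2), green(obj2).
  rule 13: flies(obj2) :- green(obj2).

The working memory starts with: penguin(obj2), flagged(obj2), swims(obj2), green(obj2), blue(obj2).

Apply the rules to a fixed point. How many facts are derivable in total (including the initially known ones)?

15

Round 1 fires rule 3, rule 12, rule 13, giving bird(obj2), active(obj2), flies(obj2).
Round 2 fires rule 1, rule 9, rule 11, giving stale(obj2), closed(obj2), large(obj2).
Round 3 fires rule 8, giving wooden(obj2).
Round 4 fires rule 7, giving metal(obj2).
Round 5 fires rule 2, giving signed(obj2).
Round 6 fires rule 4, giving hot(obj2).
Closure: {active(obj2), bird(obj2), blue(obj2), closed(obj2), flagged(obj2), flies(obj2), green(obj2), hot(obj2), large(obj2), metal(obj2), penguin(obj2), signed(obj2), stale(obj2), swims(obj2), wooden(obj2)} — 15 facts.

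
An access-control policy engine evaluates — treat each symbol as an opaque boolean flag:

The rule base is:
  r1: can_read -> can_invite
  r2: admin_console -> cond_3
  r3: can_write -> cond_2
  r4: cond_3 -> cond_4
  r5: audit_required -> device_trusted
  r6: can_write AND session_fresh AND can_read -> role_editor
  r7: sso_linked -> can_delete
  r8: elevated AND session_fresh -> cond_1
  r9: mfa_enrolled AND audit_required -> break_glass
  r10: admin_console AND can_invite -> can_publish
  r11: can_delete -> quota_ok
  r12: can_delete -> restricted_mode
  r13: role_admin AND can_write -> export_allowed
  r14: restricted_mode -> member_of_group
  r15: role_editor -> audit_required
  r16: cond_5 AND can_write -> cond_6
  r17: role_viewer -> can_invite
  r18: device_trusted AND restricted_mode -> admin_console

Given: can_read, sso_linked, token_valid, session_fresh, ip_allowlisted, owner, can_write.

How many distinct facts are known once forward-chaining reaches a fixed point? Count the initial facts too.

20

Round 1 fires r1, r3, r6, r7, giving can_invite, cond_2, role_editor, can_delete.
Round 2 fires r11, r12, r15, giving quota_ok, restricted_mode, audit_required.
Round 3 fires r5, r14, giving device_trusted, member_of_group.
Round 4 fires r18, giving admin_console.
Round 5 fires r2, r10, giving cond_3, can_publish.
Round 6 fires r4, giving cond_4.
Closure: {admin_console, audit_required, can_delete, can_invite, can_publish, can_read, can_write, cond_2, cond_3, cond_4, device_trusted, ip_allowlisted, member_of_group, owner, quota_ok, restricted_mode, role_editor, session_fresh, sso_linked, token_valid} — 20 facts.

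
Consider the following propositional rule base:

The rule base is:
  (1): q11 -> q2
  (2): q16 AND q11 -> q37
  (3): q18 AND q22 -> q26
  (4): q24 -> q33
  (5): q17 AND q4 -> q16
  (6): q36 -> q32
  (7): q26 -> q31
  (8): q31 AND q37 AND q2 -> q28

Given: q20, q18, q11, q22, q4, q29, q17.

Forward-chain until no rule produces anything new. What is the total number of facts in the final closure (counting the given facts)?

Round 1: (1) [q11 -> q2]; (3) [q18 AND q22 -> q26]; (5) [q17 AND q4 -> q16]. New: q2, q26, q16.
Round 2: (2) [q16 AND q11 -> q37]; (7) [q26 -> q31]. New: q37, q31.
Round 3: (8) [q31 AND q37 AND q2 -> q28]. New: q28.
Closure: {q11, q16, q17, q18, q2, q20, q22, q26, q28, q29, q31, q37, q4} — 13 facts.

13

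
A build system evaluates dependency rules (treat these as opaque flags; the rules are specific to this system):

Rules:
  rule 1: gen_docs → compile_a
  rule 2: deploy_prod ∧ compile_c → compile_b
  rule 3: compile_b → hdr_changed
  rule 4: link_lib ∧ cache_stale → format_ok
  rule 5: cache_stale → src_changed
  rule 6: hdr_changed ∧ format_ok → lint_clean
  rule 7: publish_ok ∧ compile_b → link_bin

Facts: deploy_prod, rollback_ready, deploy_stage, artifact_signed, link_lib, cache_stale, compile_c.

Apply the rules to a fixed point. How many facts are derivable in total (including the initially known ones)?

Round 1 fires rule 2, rule 4, rule 5, giving compile_b, format_ok, src_changed.
Round 2 fires rule 3, giving hdr_changed.
Round 3 fires rule 6, giving lint_clean.
Closure: {artifact_signed, cache_stale, compile_b, compile_c, deploy_prod, deploy_stage, format_ok, hdr_changed, link_lib, lint_clean, rollback_ready, src_changed} — 12 facts.

12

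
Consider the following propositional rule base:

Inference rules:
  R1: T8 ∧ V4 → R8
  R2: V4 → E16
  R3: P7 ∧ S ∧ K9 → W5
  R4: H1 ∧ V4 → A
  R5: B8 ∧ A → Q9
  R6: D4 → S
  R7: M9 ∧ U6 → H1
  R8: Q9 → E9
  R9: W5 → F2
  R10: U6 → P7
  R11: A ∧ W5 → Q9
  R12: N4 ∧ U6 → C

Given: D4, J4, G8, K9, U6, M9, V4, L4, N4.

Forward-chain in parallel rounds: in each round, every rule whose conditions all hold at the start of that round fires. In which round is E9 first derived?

4

Round 1: R2 [V4 → E16]; R6 [D4 → S]; R7 [M9 ∧ U6 → H1]; R10 [U6 → P7]; R12 [N4 ∧ U6 → C]. New: E16, S, H1, P7, C.
Round 2: R3 [P7 ∧ S ∧ K9 → W5]; R4 [H1 ∧ V4 → A]. New: W5, A.
Round 3: R9 [W5 → F2]; R11 [A ∧ W5 → Q9]. New: F2, Q9.
Round 4: R8 [Q9 → E9]. New: E9.
E9 first appears in round 4.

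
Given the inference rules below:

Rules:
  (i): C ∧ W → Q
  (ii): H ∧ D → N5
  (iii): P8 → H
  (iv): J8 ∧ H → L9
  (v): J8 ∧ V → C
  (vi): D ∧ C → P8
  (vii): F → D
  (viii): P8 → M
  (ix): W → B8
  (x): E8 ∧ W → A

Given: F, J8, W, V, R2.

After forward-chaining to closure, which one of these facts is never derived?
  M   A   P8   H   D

Round 1: (v) [J8 ∧ V → C]; (vii) [F → D]; (ix) [W → B8]. Adds C, D, B8.
Round 2: (i) [C ∧ W → Q]; (vi) [D ∧ C → P8]. Adds Q, P8.
Round 3: (iii) [P8 → H]; (viii) [P8 → M]. Adds H, M.
Round 4: (ii) [H ∧ D → N5]; (iv) [J8 ∧ H → L9]. Adds N5, L9.
Derived: H (round 3), P8 (round 2), M (round 3), D (round 1). A never appears in any round.

A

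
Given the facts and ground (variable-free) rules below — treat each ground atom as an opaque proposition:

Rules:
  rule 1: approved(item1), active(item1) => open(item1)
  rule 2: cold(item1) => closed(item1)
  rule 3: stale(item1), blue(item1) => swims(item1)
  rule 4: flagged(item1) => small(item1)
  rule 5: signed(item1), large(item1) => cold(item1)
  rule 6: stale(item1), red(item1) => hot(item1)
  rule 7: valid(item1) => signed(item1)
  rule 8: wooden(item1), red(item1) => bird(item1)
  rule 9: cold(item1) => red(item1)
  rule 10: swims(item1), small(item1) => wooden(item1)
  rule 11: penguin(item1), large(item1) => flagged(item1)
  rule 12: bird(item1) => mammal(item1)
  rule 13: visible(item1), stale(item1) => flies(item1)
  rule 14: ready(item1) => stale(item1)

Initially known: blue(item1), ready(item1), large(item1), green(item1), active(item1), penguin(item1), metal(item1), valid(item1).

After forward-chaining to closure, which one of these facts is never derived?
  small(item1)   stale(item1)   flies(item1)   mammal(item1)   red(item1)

flies(item1)

Round 1: rule 7 [valid(item1) => signed(item1)]; rule 11 [penguin(item1), large(item1) => flagged(item1)]; rule 14 [ready(item1) => stale(item1)]. Adds signed(item1), flagged(item1), stale(item1).
Round 2: rule 3 [stale(item1), blue(item1) => swims(item1)]; rule 4 [flagged(item1) => small(item1)]; rule 5 [signed(item1), large(item1) => cold(item1)]. Adds swims(item1), small(item1), cold(item1).
Round 3: rule 2 [cold(item1) => closed(item1)]; rule 9 [cold(item1) => red(item1)]; rule 10 [swims(item1), small(item1) => wooden(item1)]. Adds closed(item1), red(item1), wooden(item1).
Round 4: rule 6 [stale(item1), red(item1) => hot(item1)]; rule 8 [wooden(item1), red(item1) => bird(item1)]. Adds hot(item1), bird(item1).
Round 5: rule 12 [bird(item1) => mammal(item1)]. Adds mammal(item1).
Derived: small(item1) (round 2), red(item1) (round 3), stale(item1) (round 1), mammal(item1) (round 5). flies(item1) never appears in any round.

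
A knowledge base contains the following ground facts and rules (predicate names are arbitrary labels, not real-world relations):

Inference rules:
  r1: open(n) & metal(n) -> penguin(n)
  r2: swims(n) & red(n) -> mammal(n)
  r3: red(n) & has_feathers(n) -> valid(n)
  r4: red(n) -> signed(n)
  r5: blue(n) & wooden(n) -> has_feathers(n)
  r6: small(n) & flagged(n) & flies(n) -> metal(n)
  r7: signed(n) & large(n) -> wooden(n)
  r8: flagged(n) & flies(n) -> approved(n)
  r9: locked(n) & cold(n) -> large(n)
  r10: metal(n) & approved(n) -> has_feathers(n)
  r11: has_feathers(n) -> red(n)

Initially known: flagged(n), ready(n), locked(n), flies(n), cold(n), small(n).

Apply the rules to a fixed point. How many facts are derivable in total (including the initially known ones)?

14

Round 1: r6 [small(n) & flagged(n) & flies(n) -> metal(n)]; r8 [flagged(n) & flies(n) -> approved(n)]; r9 [locked(n) & cold(n) -> large(n)]. Adds metal(n), approved(n), large(n).
Round 2: r10 [metal(n) & approved(n) -> has_feathers(n)]. Adds has_feathers(n).
Round 3: r11 [has_feathers(n) -> red(n)]. Adds red(n).
Round 4: r3 [red(n) & has_feathers(n) -> valid(n)]; r4 [red(n) -> signed(n)]. Adds valid(n), signed(n).
Round 5: r7 [signed(n) & large(n) -> wooden(n)]. Adds wooden(n).
Closure: {approved(n), cold(n), flagged(n), flies(n), has_feathers(n), large(n), locked(n), metal(n), ready(n), red(n), signed(n), small(n), valid(n), wooden(n)} — 14 facts.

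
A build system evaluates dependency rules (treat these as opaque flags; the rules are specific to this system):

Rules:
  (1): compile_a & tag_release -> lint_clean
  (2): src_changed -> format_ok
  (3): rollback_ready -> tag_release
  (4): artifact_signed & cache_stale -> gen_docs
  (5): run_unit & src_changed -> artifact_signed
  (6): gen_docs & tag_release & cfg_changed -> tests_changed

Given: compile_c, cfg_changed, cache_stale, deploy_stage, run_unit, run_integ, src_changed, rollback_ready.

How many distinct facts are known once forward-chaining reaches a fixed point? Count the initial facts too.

Round 1: (2) [src_changed -> format_ok]; (3) [rollback_ready -> tag_release]; (5) [run_unit & src_changed -> artifact_signed]. New: format_ok, tag_release, artifact_signed.
Round 2: (4) [artifact_signed & cache_stale -> gen_docs]. New: gen_docs.
Round 3: (6) [gen_docs & tag_release & cfg_changed -> tests_changed]. New: tests_changed.
Closure: {artifact_signed, cache_stale, cfg_changed, compile_c, deploy_stage, format_ok, gen_docs, rollback_ready, run_integ, run_unit, src_changed, tag_release, tests_changed} — 13 facts.

13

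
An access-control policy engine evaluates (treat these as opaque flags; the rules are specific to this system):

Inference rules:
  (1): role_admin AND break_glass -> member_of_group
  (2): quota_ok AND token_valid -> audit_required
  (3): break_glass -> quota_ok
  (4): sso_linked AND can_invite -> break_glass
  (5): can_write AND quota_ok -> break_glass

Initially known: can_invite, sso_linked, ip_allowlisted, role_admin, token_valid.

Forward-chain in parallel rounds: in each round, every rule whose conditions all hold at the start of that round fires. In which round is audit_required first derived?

Round 1 fires (4), giving break_glass.
Round 2 fires (1), (3), giving member_of_group, quota_ok.
Round 3 fires (2), giving audit_required.
audit_required first appears in round 3.

3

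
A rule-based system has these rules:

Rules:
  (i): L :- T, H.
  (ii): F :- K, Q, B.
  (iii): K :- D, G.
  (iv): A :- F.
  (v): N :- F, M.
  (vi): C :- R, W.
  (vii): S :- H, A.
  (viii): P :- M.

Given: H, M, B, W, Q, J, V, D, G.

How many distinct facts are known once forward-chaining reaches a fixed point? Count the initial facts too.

Round 1: (iii) [K :- D, G.]; (viii) [P :- M.]. Adds K, P.
Round 2: (ii) [F :- K, Q, B.]. Adds F.
Round 3: (iv) [A :- F.]; (v) [N :- F, M.]. Adds A, N.
Round 4: (vii) [S :- H, A.]. Adds S.
Closure: {A, B, D, F, G, H, J, K, M, N, P, Q, S, V, W} — 15 facts.

15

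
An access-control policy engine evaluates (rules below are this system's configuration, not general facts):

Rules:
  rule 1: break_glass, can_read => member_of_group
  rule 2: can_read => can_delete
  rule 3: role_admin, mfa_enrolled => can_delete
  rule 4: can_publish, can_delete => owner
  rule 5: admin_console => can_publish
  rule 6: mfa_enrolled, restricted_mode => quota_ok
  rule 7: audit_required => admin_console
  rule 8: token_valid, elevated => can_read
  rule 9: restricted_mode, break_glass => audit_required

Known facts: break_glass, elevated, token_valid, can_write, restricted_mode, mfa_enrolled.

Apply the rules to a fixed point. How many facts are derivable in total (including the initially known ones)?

14

Round 1 fires rule 6, rule 8, rule 9, giving quota_ok, can_read, audit_required.
Round 2 fires rule 1, rule 2, rule 7, giving member_of_group, can_delete, admin_console.
Round 3 fires rule 5, giving can_publish.
Round 4 fires rule 4, giving owner.
Closure: {admin_console, audit_required, break_glass, can_delete, can_publish, can_read, can_write, elevated, member_of_group, mfa_enrolled, owner, quota_ok, restricted_mode, token_valid} — 14 facts.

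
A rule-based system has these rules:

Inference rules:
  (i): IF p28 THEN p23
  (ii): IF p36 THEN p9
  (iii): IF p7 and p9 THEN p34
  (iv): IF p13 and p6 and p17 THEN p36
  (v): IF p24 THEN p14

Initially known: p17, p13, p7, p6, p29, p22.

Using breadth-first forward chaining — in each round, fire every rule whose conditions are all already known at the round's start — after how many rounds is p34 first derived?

Round 1: (iv) [IF p13 and p6 and p17 THEN p36]. Adds p36.
Round 2: (ii) [IF p36 THEN p9]. Adds p9.
Round 3: (iii) [IF p7 and p9 THEN p34]. Adds p34.
p34 first appears in round 3.

3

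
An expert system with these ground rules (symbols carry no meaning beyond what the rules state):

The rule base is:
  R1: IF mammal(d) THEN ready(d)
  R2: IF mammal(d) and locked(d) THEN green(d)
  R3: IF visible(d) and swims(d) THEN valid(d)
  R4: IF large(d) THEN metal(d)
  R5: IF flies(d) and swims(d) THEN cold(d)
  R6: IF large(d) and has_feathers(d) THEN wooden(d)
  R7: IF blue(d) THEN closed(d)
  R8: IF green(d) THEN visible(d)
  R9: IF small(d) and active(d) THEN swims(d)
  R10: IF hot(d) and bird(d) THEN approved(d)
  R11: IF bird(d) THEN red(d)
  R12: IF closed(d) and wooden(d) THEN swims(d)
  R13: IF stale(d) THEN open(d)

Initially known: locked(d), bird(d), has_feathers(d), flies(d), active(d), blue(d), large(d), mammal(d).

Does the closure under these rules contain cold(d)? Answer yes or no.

Round 1 fires R1, R2, R4, R6, R7, R11, giving ready(d), green(d), metal(d), wooden(d), closed(d), red(d).
Round 2 fires R8, R12, giving visible(d), swims(d).
Round 3 fires R3, R5, giving valid(d), cold(d).
cold(d) appears in round 3, so it is derivable.

yes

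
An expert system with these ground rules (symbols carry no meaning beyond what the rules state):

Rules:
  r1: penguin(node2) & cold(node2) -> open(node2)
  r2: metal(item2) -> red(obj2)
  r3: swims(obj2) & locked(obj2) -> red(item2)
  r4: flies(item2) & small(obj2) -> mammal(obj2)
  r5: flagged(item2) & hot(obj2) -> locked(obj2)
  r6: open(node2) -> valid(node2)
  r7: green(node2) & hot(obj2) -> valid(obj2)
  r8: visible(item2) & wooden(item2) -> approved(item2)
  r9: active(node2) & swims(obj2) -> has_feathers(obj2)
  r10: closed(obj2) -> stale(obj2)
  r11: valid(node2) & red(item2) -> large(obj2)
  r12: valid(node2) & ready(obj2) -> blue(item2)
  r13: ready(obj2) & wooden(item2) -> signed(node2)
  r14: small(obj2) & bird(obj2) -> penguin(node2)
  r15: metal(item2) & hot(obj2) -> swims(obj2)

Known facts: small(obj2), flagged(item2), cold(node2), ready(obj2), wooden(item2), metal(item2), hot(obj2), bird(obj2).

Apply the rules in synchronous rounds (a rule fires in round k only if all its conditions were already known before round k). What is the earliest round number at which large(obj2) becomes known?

4

Round 1 — r2, r5, r13, r14, r15, derive red(obj2), locked(obj2), signed(node2), penguin(node2), swims(obj2).
Round 2 — r1, r3, derive open(node2), red(item2).
Round 3 — r6, derive valid(node2).
Round 4 — r11, r12, derive large(obj2), blue(item2).
large(obj2) first appears in round 4.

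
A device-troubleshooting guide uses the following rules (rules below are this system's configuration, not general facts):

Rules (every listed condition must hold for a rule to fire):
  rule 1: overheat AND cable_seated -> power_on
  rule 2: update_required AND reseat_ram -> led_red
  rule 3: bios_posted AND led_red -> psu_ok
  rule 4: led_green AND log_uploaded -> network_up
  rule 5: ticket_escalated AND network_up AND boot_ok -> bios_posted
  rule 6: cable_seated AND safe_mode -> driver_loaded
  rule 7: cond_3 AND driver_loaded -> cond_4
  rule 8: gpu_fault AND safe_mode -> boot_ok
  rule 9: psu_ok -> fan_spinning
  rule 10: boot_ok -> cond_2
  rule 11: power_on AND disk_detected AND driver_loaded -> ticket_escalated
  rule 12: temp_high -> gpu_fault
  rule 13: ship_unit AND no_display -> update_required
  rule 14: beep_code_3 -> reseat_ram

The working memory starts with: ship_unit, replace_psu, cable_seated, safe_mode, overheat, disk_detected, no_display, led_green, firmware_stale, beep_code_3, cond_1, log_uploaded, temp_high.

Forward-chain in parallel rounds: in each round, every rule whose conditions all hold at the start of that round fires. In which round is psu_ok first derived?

[1] rule 1 [overheat AND cable_seated -> power_on]; rule 4 [led_green AND log_uploaded -> network_up]; rule 6 [cable_seated AND safe_mode -> driver_loaded]; rule 12 [temp_high -> gpu_fault]; rule 13 [ship_unit AND no_display -> update_required]; rule 14 [beep_code_3 -> reseat_ram]. ⇒ new: power_on, network_up, driver_loaded, gpu_fault, update_required, reseat_ram.
[2] rule 2 [update_required AND reseat_ram -> led_red]; rule 8 [gpu_fault AND safe_mode -> boot_ok]; rule 11 [power_on AND disk_detected AND driver_loaded -> ticket_escalated]. ⇒ new: led_red, boot_ok, ticket_escalated.
[3] rule 5 [ticket_escalated AND network_up AND boot_ok -> bios_posted]; rule 10 [boot_ok -> cond_2]. ⇒ new: bios_posted, cond_2.
[4] rule 3 [bios_posted AND led_red -> psu_ok]. ⇒ new: psu_ok.
psu_ok first appears in round 4.

4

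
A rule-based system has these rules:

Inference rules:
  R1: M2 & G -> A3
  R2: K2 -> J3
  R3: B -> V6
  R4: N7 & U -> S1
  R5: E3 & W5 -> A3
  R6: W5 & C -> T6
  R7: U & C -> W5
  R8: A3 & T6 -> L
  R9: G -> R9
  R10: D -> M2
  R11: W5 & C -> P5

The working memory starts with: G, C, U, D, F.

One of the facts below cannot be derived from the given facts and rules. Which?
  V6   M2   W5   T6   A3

V6

[1] R7 [U & C -> W5]; R9 [G -> R9]; R10 [D -> M2]. ⇒ new: W5, R9, M2.
[2] R1 [M2 & G -> A3]; R6 [W5 & C -> T6]; R11 [W5 & C -> P5]. ⇒ new: A3, T6, P5.
[3] R8 [A3 & T6 -> L]. ⇒ new: L.
Derived: T6 (round 2), W5 (round 1), M2 (round 1), A3 (round 2). V6 never appears in any round.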